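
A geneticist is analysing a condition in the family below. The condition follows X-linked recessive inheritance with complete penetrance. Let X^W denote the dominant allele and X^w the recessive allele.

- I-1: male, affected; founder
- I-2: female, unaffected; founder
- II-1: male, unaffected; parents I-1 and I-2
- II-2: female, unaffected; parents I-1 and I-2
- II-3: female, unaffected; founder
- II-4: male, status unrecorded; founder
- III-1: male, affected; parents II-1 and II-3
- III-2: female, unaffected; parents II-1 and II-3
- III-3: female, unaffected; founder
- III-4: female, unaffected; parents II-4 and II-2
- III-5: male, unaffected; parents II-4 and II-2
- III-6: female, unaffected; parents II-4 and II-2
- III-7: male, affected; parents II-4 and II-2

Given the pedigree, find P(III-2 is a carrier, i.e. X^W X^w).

II-1 is unaffected, so II-1 is X^W Y.
II-3 is unaffected so carries W and passed w to III-1 (X^w Y), so II-3 is X^W X^w.
Their cross gives offspring ratios 1/2 X^W X^W : 1/2 X^W X^w. Conditioning on III-2 being unaffected, P(X^W X^w) = 1/2 / 1 = 1/2.

1/2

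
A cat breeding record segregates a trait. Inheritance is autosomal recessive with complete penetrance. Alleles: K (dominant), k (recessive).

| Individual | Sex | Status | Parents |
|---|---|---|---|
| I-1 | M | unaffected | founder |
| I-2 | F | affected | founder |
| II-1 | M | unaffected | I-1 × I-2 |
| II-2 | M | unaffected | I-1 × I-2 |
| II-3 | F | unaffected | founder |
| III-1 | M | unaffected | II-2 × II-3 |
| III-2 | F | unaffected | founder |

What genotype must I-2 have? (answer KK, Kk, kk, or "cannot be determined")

kk

I-2 is affected, so I-2 is kk.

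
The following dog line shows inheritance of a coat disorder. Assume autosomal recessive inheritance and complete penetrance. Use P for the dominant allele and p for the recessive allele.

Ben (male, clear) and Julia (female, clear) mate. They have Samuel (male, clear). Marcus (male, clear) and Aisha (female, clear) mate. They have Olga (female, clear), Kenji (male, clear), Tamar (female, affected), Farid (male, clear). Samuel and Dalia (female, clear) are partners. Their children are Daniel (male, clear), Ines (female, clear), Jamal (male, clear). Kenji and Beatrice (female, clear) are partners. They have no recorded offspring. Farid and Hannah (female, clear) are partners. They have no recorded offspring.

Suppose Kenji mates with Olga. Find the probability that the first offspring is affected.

1/9

Marcus is clear so carries P and passed p to Tamar (pp), so Marcus is Pp.
Aisha is clear so carries P and passed p to Tamar (pp), so Aisha is Pp.
Kenji is a clear offspring of Marcus (Pp) × Aisha (Pp), whose cross gives 1/4 PP : 1/2 Pp : 1/4 pp; conditioning on being clear, Kenji is PP with probability 1/3, Pp with probability 2/3.
Olga is a clear offspring of Marcus (Pp) × Aisha (Pp), whose cross gives 1/4 PP : 1/2 Pp : 1/4 pp; conditioning on being clear, Olga is PP with probability 1/3, Pp with probability 2/3.
Summing over parental genotype combinations, P(offspring is affected) = 4/9·1/4 = 1/9.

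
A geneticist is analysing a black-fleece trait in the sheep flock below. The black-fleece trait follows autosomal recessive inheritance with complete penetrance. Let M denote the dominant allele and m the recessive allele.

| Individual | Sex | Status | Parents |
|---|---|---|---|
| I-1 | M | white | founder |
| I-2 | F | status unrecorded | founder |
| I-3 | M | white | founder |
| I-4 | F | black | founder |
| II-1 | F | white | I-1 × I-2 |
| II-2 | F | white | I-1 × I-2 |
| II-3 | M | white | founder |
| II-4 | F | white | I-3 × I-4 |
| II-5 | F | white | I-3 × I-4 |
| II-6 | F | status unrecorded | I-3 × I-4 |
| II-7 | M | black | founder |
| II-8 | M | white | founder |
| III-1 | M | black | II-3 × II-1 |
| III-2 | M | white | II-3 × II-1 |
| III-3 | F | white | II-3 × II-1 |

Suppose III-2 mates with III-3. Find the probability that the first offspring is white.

8/9

II-3 is white so carries M and passed m to III-1 (mm), so II-3 is Mm.
II-1 is white so carries M and passed m to III-1 (mm), so II-1 is Mm.
III-2 is a white offspring of II-3 (Mm) × II-1 (Mm), whose cross gives 1/4 MM : 1/2 Mm : 1/4 mm; conditioning on being white, III-2 is MM with probability 1/3, Mm with probability 2/3.
III-3 is a white offspring of II-3 (Mm) × II-1 (Mm), whose cross gives 1/4 MM : 1/2 Mm : 1/4 mm; conditioning on being white, III-3 is MM with probability 1/3, Mm with probability 2/3.
Summing over parental genotype combinations, P(offspring is white) = 1/9·1 + 2/9·1 + 2/9·1 + 4/9·3/4 = 8/9.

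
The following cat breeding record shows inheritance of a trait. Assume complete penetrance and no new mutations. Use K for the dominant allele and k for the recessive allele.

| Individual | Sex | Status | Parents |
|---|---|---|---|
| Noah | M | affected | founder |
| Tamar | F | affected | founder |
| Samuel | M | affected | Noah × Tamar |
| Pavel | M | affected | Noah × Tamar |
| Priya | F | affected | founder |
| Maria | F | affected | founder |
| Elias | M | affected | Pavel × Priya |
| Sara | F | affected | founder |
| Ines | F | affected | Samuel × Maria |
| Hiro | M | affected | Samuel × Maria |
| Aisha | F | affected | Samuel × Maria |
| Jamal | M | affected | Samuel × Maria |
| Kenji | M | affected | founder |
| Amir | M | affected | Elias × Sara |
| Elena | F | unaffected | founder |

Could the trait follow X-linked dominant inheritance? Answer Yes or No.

Yes

A consistent assignment under X-linked dominant exists: Noah X^K Y, Tamar X^K X^K, Samuel X^K Y, Pavel X^K Y, Priya X^K X^K, Maria X^K X^K, Elias X^K Y, Sara X^K X^K, Ines X^K X^K, Hiro X^K Y, Aisha X^K X^K, Jamal X^K Y, Kenji X^K Y, Amir X^K Y, Elena X^k X^k.
In this assignment every recorded phenotype matches its genotype and every non-founder's genotype is obtainable from its parents' genotypes, so the pedigree is consistent.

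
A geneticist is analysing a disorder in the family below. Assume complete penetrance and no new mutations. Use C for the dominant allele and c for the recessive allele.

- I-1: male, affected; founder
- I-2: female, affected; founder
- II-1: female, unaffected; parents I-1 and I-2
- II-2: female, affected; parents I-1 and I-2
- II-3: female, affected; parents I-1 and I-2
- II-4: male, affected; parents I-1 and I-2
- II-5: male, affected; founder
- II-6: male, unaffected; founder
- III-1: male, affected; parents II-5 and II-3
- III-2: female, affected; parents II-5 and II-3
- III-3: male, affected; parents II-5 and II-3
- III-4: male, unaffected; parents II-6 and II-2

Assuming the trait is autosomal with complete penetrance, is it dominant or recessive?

dominant

I-1 and I-2 are both affected yet have an unaffected child II-1. Under a recessive model two affected parents are homozygous and every child would be affected, so the trait cannot be recessive.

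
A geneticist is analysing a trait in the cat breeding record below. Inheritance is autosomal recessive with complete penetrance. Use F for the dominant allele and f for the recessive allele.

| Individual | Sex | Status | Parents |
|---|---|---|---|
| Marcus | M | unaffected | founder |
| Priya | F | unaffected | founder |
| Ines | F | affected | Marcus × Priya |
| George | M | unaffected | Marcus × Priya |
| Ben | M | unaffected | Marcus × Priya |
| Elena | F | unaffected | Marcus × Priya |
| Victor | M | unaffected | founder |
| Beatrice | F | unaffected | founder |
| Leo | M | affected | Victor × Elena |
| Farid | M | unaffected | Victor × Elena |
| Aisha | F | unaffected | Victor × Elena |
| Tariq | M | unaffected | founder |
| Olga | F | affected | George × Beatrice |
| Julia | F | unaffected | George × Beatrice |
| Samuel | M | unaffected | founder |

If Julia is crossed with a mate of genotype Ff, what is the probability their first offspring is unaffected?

5/6

George is unaffected so carries F and passed f to Olga (ff), so George is Ff.
Beatrice is unaffected so carries F and passed f to Olga (ff), so Beatrice is Ff.
Julia is an unaffected offspring of George (Ff) × Beatrice (Ff), whose cross gives 1/4 FF : 1/2 Ff : 1/4 ff; conditioning on being unaffected, Julia is FF with probability 1/3, Ff with probability 2/3.
Summing over parental genotype combinations, P(offspring is unaffected) = 1/3·1 + 2/3·3/4 = 5/6.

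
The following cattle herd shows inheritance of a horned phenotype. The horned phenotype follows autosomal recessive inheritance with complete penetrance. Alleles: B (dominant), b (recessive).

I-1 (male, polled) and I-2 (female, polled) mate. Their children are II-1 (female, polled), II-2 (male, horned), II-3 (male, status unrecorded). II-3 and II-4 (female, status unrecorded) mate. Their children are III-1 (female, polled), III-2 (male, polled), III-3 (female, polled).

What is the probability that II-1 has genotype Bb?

I-1 is polled so carries B and passed b to II-2 (bb), so I-1 is Bb.
I-2 is polled so carries B and passed b to II-2 (bb), so I-2 is Bb.
Their cross gives offspring ratios 1/4 BB : 1/2 Bb : 1/4 bb. Conditioning on II-1 being polled, P(Bb) = 1/2 / 3/4 = 2/3.

2/3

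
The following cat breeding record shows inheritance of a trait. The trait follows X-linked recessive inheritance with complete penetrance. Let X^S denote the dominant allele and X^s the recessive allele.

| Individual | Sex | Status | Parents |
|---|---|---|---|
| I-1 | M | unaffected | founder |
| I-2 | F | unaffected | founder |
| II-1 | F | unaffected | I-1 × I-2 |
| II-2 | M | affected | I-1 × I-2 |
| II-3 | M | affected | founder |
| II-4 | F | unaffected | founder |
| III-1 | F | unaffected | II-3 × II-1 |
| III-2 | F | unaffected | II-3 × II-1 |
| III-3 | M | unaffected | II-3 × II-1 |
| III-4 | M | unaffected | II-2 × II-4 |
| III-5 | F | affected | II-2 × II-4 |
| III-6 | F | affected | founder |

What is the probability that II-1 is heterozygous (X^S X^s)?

1/9

I-1 is unaffected, so I-1 is X^S Y.
I-2 is unaffected so carries S and passed s to II-2 (X^s Y), so I-2 is X^S X^s.
Their cross gives offspring ratios 1/2 X^S X^S : 1/2 X^S X^s. Conditioning on II-1 being unaffected, P(X^S X^s) = 1/2 / 1 = 1/2 before taking II-1's own offspring into account.
II-3 is affected, so II-3 is X^s Y.
Now use II-1's offspring. Probability of each recorded status — unaffected daughter III-1: 1/2 if II-1 is X^S X^s, 1 if X^S X^S; unaffected daughter III-2: 1/2 if II-1 is X^S X^s, 1 if X^S X^S; unaffected son III-3: 1/2 if II-1 is X^S X^s, 1 if X^S X^S.
Bayes: P(X^S X^s) = 1/2·1/8 / (1/2·1/8 + 1/2·1) = 1/9.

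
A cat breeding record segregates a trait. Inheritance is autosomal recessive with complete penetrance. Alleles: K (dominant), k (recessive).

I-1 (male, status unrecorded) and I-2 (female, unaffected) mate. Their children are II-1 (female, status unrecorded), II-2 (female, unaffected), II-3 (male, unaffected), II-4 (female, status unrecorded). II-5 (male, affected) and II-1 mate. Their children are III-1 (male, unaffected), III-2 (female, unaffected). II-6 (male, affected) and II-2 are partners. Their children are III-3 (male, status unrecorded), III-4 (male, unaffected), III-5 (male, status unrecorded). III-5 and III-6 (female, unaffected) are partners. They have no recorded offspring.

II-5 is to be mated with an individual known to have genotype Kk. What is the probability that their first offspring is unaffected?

1/2

II-5 is affected, so II-5 is kk.
The cross gives 1/2 Kk : 1/2 kk, so P(offspring is unaffected) = 1/2.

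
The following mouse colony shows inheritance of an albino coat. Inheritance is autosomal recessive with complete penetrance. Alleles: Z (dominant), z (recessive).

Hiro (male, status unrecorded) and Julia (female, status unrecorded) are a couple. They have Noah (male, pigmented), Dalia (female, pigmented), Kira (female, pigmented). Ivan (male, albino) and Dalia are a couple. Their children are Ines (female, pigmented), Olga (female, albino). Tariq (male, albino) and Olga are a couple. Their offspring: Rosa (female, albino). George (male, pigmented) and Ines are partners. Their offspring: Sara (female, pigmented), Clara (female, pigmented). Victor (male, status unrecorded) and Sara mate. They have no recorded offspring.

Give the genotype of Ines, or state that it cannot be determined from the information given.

Zz

From phenotype alone, Ines is ZZ or Zz.
Ines is pigmented so carries Z and received z from Ivan (zz), so Ines is Zz.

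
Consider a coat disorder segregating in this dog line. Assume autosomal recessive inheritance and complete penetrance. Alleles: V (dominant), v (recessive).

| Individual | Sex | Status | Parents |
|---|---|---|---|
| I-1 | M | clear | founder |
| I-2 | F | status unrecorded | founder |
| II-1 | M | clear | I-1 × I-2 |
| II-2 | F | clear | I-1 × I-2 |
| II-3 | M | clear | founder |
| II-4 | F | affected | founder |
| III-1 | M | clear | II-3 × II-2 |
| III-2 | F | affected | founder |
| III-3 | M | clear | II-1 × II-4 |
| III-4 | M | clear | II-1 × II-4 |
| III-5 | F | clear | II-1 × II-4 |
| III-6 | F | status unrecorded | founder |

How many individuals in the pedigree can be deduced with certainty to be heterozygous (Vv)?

3

Obligate heterozygotes: III-3 is clear so carries V and received v from II-4 (vv), so III-3 is Vv; III-4 is clear so carries V and received v from II-4 (vv), so III-4 is Vv; III-5 is clear so carries V and received v from II-4 (vv), so III-5 is Vv.
Every other individual is either homozygous by phenotype or has at least one consistent homozygous assignment, so the count is 3.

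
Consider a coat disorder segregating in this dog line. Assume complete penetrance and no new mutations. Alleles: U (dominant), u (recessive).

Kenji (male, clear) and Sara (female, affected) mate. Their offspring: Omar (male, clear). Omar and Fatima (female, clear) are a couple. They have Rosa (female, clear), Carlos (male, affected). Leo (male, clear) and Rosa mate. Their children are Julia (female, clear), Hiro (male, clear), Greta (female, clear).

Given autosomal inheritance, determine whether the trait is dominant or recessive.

recessive

Omar and Fatima are both clear yet have an affected child Carlos. Under dominance, an affected child requires at least one affected parent, so the trait cannot be dominant.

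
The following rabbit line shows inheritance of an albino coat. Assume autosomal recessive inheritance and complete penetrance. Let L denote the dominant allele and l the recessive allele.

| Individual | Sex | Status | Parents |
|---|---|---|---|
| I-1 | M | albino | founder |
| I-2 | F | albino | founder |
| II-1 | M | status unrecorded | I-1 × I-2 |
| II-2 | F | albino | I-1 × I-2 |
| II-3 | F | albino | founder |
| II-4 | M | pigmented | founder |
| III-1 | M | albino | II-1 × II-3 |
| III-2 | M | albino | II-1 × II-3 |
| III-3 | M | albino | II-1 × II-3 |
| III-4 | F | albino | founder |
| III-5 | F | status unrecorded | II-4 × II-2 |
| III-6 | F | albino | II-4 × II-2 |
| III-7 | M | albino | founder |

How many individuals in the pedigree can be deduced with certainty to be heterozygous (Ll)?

Obligate heterozygotes: II-4 is pigmented so carries L and passed l to III-6 (ll), so II-4 is Ll.
Every other individual is either homozygous by phenotype or has at least one consistent homozygous assignment, so the count is 1.

1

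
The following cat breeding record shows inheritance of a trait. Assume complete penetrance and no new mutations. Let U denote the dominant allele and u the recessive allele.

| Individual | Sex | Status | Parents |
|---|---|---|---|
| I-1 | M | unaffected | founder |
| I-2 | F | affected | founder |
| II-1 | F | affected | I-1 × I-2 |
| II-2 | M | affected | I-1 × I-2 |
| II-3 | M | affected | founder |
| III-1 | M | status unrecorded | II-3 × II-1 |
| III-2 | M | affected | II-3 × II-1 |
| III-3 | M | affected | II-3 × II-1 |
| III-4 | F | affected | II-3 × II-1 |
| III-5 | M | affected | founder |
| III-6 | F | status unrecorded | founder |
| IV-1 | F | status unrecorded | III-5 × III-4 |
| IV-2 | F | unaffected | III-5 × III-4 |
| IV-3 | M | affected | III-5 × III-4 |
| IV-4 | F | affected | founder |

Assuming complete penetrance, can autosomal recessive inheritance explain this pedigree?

No

Under autosomal recessive, IV-2 (unaffected, female) cannot arise from III-5 (affected) × III-4 (affected).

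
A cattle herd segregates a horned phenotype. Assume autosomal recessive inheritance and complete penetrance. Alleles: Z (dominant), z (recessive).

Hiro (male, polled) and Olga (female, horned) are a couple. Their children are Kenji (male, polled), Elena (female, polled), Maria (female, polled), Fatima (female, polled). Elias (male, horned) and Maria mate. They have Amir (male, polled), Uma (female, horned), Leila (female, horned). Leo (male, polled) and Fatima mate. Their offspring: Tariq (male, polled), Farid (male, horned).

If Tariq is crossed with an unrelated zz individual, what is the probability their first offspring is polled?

2/3

Leo is polled so carries Z and passed z to Farid (zz), so Leo is Zz.
Fatima is polled so carries Z and received z from Olga (zz), so Fatima is Zz.
Tariq is a polled offspring of Leo (Zz) × Fatima (Zz), whose cross gives 1/4 ZZ : 1/2 Zz : 1/4 zz; conditioning on being polled, Tariq is ZZ with probability 1/3, Zz with probability 2/3.
Summing over parental genotype combinations, P(offspring is polled) = 1/3·1 + 2/3·1/2 = 2/3.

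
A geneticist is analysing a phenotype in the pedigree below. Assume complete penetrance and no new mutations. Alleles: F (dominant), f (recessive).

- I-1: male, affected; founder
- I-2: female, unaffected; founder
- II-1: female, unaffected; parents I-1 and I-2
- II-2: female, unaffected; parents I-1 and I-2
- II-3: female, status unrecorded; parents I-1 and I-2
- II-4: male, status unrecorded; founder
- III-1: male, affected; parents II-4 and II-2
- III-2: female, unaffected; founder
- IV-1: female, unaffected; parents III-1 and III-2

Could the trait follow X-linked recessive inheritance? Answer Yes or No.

Yes

A consistent assignment under X-linked recessive exists: I-1 X^f Y, I-2 X^F X^F, II-1 X^F X^f, II-2 X^F X^f, II-3 X^F X^f, II-4 X^F Y, III-1 X^f Y, III-2 X^F X^F, IV-1 X^F X^f.
In this assignment every recorded phenotype matches its genotype and every non-founder's genotype is obtainable from its parents' genotypes, so the pedigree is consistent.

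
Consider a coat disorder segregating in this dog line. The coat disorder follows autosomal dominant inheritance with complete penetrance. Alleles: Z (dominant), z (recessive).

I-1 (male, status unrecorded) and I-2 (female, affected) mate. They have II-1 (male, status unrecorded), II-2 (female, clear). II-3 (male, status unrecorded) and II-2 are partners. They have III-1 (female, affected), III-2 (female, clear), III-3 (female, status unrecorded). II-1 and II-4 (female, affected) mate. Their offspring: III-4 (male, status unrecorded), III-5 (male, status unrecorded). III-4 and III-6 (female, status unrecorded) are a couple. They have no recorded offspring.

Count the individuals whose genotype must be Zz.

Obligate heterozygotes: I-2 is affected so carries Z and passed z to II-2 (zz), so I-2 is Zz; II-3 passed Z to III-1 (Zz, whose z came from II-2) and passed z to III-2 (zz), so II-3 is Zz; III-1 is affected so carries Z and received z from II-2 (zz), so III-1 is Zz.
Every other individual is either homozygous by phenotype or has at least one consistent homozygous assignment, so the count is 3.

3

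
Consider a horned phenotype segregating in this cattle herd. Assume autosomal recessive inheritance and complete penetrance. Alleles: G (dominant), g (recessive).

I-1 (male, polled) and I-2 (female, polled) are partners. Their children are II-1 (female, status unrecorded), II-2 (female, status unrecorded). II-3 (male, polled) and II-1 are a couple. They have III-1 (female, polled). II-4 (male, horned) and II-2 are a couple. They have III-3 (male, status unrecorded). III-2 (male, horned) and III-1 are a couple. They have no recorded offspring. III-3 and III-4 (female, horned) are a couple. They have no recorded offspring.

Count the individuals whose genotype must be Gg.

0

No individual's genotype is forced to Gg by the pedigree, so the count is 0.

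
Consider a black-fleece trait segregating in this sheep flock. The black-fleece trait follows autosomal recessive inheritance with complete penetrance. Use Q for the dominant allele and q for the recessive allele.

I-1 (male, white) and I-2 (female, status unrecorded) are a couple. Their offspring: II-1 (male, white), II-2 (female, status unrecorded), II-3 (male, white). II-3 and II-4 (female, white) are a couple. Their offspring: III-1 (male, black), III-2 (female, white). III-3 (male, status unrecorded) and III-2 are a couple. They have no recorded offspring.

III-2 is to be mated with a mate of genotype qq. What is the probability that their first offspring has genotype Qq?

2/3

II-3 is white so carries Q and passed q to III-1 (qq), so II-3 is Qq.
II-4 is white so carries Q and passed q to III-1 (qq), so II-4 is Qq.
III-2 is a white offspring of II-3 (Qq) × II-4 (Qq), whose cross gives 1/4 QQ : 1/2 Qq : 1/4 qq; conditioning on being white, III-2 is QQ with probability 1/3, Qq with probability 2/3.
Summing over parental genotype combinations, P(offspring has genotype Qq) = 1/3·1 + 2/3·1/2 = 2/3.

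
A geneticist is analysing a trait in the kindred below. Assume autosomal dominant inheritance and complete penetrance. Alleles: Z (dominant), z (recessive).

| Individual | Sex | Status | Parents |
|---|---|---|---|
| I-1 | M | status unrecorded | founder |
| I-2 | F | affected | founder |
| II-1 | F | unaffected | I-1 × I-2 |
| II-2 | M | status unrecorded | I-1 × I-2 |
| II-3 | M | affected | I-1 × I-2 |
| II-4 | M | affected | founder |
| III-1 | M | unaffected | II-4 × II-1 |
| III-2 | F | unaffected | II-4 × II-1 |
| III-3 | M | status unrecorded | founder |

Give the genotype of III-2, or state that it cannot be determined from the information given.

zz

III-2 is unaffected, so III-2 is zz.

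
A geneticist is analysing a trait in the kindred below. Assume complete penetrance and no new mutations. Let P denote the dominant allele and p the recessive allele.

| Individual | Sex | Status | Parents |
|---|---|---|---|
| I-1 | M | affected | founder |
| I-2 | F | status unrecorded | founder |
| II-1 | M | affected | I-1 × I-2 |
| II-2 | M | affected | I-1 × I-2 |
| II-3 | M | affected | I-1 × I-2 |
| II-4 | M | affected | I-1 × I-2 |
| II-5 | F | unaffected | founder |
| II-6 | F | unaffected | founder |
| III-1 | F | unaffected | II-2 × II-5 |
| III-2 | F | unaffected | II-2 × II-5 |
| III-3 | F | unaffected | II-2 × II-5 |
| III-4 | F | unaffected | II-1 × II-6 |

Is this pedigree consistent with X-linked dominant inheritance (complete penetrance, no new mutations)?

Under X-linked dominant, III-1 (unaffected, female) cannot arise from II-2 (affected) × II-5 (unaffected).

No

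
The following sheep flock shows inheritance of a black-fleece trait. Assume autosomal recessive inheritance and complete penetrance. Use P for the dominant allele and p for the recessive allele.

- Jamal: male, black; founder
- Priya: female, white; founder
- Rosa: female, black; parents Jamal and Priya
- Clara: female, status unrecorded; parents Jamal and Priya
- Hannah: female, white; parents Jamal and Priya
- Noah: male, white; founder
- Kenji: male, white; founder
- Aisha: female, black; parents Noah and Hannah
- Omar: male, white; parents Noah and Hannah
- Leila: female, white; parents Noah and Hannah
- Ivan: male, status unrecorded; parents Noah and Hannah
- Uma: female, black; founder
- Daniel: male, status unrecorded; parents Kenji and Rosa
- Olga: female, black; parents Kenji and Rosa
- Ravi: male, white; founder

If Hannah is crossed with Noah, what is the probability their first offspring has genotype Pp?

1/2

Hannah is white so carries P and received p from Jamal (pp), so Hannah is Pp.
Noah is white so carries P and passed p to Aisha (pp), so Noah is Pp.
The cross gives 1/4 PP : 1/2 Pp : 1/4 pp, so P(offspring has genotype Pp) = 1/2.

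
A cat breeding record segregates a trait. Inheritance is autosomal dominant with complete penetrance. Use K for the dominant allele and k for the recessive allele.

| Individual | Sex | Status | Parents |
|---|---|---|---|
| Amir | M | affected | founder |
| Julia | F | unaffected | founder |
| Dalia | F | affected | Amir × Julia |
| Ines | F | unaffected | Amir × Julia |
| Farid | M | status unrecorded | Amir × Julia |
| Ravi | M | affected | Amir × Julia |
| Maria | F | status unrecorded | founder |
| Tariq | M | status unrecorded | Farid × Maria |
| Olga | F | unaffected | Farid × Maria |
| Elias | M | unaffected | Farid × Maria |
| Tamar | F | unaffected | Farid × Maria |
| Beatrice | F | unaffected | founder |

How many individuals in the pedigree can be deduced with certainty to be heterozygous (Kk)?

Obligate heterozygotes: Amir is affected so carries K and passed k to Ines (kk), so Amir is Kk; Dalia is affected so carries K and received k from Julia (kk), so Dalia is Kk; Ravi is affected so carries K and received k from Julia (kk), so Ravi is Kk.
Every other individual is either homozygous by phenotype or has at least one consistent homozygous assignment, so the count is 3.

3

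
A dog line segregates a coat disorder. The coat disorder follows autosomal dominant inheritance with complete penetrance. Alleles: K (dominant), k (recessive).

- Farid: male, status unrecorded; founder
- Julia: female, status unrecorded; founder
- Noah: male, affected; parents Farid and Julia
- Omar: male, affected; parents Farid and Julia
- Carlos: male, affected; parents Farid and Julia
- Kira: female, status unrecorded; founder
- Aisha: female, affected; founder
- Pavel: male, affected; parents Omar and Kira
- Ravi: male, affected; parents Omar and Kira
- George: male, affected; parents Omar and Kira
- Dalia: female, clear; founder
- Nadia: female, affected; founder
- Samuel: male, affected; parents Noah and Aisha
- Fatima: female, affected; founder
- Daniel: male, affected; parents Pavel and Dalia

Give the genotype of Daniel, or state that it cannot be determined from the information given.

Kk

From phenotype alone, Daniel is KK or Kk.
Daniel is affected so carries K and received k from Dalia (kk), so Daniel is Kk.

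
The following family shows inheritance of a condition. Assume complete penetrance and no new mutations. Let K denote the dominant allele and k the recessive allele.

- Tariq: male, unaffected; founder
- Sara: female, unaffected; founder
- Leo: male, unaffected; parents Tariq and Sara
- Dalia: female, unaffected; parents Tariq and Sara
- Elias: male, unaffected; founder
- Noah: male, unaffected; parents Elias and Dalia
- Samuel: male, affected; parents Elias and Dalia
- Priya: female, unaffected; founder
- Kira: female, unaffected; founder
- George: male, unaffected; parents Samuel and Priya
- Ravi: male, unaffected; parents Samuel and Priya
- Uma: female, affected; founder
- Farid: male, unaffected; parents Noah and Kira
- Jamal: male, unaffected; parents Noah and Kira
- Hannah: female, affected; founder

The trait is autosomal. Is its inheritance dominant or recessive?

recessive

Elias and Dalia are both unaffected yet have an affected child Samuel. Under dominance, an affected child requires at least one affected parent, so the trait cannot be dominant.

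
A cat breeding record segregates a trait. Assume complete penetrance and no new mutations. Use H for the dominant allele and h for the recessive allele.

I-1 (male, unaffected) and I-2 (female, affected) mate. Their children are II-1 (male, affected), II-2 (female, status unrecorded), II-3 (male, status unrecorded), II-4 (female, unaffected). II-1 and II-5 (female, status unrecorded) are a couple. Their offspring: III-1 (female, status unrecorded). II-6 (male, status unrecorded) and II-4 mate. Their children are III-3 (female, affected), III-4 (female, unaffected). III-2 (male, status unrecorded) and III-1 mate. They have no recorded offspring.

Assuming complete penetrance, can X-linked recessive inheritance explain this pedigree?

Yes

A consistent assignment under X-linked recessive exists: I-1 X^H Y, I-2 X^h X^h, II-1 X^h Y, II-2 X^H X^h, II-3 X^h Y, II-4 X^H X^h, II-5 X^H X^H, II-6 X^h Y, III-1 X^H X^h, III-2 X^H Y, III-3 X^h X^h, III-4 X^H X^h.
In this assignment every recorded phenotype matches its genotype and every non-founder's genotype is obtainable from its parents' genotypes, so the pedigree is consistent.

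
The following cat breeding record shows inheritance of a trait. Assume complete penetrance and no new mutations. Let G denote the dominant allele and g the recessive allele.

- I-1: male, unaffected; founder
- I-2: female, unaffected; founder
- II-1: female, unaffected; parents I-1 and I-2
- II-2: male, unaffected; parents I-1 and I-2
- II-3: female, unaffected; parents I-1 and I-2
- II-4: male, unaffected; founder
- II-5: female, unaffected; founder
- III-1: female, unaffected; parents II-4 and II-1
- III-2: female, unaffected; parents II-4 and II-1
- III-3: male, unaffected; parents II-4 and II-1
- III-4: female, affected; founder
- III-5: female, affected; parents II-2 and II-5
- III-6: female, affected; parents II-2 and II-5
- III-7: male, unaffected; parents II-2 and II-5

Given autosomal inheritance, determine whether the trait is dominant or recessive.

recessive

II-2 and II-5 are both unaffected yet have an affected child III-5. Under dominance, an affected child requires at least one affected parent, so the trait cannot be dominant.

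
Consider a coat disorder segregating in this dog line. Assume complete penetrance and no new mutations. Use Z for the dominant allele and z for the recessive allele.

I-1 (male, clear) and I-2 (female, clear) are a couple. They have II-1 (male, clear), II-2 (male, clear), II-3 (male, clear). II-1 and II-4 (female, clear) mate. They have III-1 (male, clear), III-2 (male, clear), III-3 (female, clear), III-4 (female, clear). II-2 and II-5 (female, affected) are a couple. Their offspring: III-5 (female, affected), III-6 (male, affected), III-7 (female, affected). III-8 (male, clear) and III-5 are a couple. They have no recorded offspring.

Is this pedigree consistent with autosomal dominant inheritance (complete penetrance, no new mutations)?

A consistent assignment under autosomal dominant exists: I-1 zz, I-2 zz, II-1 zz, II-2 zz, II-3 zz, II-4 zz, II-5 ZZ, III-1 zz, III-2 zz, III-3 zz, III-4 zz, III-5 Zz, III-6 Zz, III-7 Zz, III-8 zz.
In this assignment every recorded phenotype matches its genotype and every non-founder's genotype is obtainable from its parents' genotypes, so the pedigree is consistent.

Yes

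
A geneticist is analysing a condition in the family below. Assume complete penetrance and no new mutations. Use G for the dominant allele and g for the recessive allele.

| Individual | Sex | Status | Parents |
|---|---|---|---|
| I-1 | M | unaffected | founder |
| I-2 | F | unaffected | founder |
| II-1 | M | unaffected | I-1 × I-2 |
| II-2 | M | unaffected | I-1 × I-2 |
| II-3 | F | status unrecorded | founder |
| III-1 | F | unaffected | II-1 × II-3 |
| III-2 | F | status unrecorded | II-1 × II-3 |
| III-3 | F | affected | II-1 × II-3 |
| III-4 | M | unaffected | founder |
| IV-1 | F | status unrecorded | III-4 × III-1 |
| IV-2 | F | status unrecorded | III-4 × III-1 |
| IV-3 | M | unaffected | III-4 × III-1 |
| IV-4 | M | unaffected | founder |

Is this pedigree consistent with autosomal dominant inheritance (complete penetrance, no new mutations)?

A consistent assignment under autosomal dominant exists: I-1 gg, I-2 gg, II-1 gg, II-2 gg, II-3 Gg, III-1 gg, III-2 Gg, III-3 Gg, III-4 gg, IV-1 gg, IV-2 gg, IV-3 gg, IV-4 gg.
In this assignment every recorded phenotype matches its genotype and every non-founder's genotype is obtainable from its parents' genotypes, so the pedigree is consistent.

Yes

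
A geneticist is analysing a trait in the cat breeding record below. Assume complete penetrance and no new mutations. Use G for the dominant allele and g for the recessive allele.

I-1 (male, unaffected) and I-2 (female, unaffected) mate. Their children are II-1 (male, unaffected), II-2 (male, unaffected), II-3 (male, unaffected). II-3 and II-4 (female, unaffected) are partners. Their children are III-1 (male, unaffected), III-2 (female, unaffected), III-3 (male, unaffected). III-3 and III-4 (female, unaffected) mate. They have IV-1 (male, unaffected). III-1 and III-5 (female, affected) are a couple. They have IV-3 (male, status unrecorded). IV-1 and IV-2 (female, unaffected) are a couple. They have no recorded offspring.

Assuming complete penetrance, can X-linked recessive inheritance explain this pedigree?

A consistent assignment under X-linked recessive exists: I-1 X^G Y, I-2 X^G X^G, II-1 X^G Y, II-2 X^G Y, II-3 X^G Y, II-4 X^G X^G, III-1 X^G Y, III-2 X^G X^G, III-3 X^G Y, III-4 X^G X^G, III-5 X^g X^g, IV-1 X^G Y, IV-2 X^G X^G, IV-3 X^g Y.
In this assignment every recorded phenotype matches its genotype and every non-founder's genotype is obtainable from its parents' genotypes, so the pedigree is consistent.

Yes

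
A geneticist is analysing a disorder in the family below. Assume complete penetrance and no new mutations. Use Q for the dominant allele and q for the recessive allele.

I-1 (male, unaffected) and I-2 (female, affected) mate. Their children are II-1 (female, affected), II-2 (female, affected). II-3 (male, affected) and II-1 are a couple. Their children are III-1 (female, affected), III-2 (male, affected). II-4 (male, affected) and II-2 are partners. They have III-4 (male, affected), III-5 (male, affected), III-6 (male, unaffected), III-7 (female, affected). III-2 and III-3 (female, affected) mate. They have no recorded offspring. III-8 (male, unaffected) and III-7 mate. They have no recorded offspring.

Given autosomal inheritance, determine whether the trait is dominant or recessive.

dominant

II-4 and II-2 are both affected yet have an unaffected child III-6. Under a recessive model two affected parents are homozygous and every child would be affected, so the trait cannot be recessive.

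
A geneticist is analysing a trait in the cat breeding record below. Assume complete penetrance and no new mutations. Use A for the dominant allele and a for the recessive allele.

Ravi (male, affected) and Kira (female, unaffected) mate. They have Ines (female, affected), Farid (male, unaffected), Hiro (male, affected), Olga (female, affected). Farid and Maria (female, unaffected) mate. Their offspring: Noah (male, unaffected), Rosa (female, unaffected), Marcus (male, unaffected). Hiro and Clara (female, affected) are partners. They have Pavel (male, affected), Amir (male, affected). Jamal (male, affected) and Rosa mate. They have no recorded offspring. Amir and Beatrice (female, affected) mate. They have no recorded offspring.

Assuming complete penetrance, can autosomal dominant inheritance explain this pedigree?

A consistent assignment under autosomal dominant exists: Ravi Aa, Kira aa, Ines Aa, Farid aa, Hiro Aa, Olga Aa, Maria aa, Clara AA, Noah aa, Rosa aa, Marcus aa, Jamal AA, Pavel AA, Amir AA, Beatrice AA.
In this assignment every recorded phenotype matches its genotype and every non-founder's genotype is obtainable from its parents' genotypes, so the pedigree is consistent.

Yes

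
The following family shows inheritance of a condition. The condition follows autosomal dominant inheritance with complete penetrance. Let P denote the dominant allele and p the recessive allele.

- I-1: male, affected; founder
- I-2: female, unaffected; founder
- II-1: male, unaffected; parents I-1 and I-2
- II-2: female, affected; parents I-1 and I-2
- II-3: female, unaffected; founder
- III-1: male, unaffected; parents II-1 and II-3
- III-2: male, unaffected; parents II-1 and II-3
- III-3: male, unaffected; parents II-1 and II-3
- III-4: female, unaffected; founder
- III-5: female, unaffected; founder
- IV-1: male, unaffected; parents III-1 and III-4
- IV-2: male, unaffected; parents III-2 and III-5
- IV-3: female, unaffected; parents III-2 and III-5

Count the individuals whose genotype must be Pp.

Obligate heterozygotes: I-1 is affected so carries P and passed p to II-1 (pp), so I-1 is Pp; II-2 is affected so carries P and received p from I-2 (pp), so II-2 is Pp.
Every other individual is either homozygous by phenotype or has at least one consistent homozygous assignment, so the count is 2.

2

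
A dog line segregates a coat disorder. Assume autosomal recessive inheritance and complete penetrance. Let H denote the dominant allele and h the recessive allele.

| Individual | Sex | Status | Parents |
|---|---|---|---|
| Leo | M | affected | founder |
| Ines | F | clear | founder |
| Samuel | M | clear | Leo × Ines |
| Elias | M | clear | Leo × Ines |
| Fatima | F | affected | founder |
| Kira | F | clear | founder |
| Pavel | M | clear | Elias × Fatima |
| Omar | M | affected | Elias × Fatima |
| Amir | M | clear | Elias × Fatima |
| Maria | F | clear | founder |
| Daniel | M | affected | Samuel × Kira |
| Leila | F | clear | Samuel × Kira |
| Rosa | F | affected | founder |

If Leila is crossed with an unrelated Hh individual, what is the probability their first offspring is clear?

Samuel is clear so carries H and received h from Leo (hh), so Samuel is Hh.
Kira is clear so carries H and passed h to Daniel (hh), so Kira is Hh.
Leila is a clear offspring of Samuel (Hh) × Kira (Hh), whose cross gives 1/4 HH : 1/2 Hh : 1/4 hh; conditioning on being clear, Leila is HH with probability 1/3, Hh with probability 2/3.
Summing over parental genotype combinations, P(offspring is clear) = 1/3·1 + 2/3·3/4 = 5/6.

5/6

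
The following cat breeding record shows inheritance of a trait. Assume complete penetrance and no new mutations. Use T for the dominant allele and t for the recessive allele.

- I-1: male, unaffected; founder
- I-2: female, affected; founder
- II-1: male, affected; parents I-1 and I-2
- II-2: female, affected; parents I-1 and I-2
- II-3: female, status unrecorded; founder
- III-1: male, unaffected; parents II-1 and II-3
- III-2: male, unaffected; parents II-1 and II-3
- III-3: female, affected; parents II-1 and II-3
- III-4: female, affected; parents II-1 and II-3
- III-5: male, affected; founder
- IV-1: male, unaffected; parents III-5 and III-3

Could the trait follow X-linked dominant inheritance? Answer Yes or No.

A consistent assignment under X-linked dominant exists: I-1 X^t Y, I-2 X^T X^T, II-1 X^T Y, II-2 X^T X^t, II-3 X^T X^t, III-1 X^t Y, III-2 X^t Y, III-3 X^T X^t, III-4 X^T X^T, III-5 X^T Y, IV-1 X^t Y.
In this assignment every recorded phenotype matches its genotype and every non-founder's genotype is obtainable from its parents' genotypes, so the pedigree is consistent.

Yes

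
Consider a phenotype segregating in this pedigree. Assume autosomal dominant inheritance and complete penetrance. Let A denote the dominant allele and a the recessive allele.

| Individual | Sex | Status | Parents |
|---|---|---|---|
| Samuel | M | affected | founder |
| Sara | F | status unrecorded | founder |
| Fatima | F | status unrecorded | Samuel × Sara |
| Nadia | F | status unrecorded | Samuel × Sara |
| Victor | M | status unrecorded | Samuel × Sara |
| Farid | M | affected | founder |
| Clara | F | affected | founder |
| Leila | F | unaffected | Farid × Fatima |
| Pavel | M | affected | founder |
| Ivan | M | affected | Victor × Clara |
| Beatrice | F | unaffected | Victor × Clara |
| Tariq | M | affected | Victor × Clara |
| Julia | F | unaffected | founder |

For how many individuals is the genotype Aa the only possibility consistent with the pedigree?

Obligate heterozygotes: Farid is affected so carries A and passed a to Leila (aa), so Farid is Aa; Clara is affected so carries A and passed a to Beatrice (aa), so Clara is Aa.
Every other individual is either homozygous by phenotype or has at least one consistent homozygous assignment, so the count is 2.

2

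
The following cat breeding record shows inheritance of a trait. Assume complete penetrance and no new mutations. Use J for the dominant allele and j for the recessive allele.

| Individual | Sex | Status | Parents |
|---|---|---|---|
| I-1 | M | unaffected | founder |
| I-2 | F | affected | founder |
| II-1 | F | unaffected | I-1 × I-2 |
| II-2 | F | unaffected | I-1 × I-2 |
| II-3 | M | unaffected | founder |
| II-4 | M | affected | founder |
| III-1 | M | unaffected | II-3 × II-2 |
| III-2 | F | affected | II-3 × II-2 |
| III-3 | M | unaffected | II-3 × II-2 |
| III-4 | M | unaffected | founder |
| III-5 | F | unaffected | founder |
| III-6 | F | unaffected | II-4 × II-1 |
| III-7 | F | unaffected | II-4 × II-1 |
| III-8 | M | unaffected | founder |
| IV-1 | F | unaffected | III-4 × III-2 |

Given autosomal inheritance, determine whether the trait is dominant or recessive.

II-3 and II-2 are both unaffected yet have an affected child III-2. Under dominance, an affected child requires at least one affected parent, so the trait cannot be dominant.

recessive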